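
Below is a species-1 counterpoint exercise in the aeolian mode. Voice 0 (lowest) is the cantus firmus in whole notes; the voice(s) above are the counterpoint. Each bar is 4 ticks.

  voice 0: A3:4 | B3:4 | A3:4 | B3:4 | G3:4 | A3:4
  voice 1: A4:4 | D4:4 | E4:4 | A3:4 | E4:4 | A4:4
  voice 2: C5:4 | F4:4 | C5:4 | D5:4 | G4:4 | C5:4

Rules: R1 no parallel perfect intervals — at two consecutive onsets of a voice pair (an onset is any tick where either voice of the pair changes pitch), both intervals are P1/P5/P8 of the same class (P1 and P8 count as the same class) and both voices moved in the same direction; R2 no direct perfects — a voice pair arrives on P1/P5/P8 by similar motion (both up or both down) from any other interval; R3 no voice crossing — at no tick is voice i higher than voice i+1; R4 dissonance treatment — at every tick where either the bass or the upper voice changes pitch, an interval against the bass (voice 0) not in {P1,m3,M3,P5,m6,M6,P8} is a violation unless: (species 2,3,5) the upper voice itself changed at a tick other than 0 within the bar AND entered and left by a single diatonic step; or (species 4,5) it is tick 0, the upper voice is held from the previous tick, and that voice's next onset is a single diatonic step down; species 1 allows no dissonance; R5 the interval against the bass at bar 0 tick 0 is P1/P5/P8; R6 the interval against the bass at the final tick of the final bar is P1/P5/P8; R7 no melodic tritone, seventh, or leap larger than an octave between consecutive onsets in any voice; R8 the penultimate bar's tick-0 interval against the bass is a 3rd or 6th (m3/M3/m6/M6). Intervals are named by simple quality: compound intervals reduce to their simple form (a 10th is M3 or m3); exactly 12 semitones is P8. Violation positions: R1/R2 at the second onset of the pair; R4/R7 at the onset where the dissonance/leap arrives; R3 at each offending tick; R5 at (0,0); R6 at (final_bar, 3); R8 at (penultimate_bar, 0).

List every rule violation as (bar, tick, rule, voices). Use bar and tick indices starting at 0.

bar 0: v0=A3 v1=A4 v2=C5 downbeat m3
bar 1: v0=B3 v1=D4 v2=F4 downbeat TT
bar 2: v0=A3 v1=E4 v2=C5 downbeat m3
bar 3: v0=B3 v1=A3 v2=D5 downbeat m3
bar 4: v0=G3 v1=E4 v2=G4 downbeat P8
bar 5: v0=A3 v1=A4 v2=C5 downbeat m3
  -> R5 @ bar 0 tick 0 v(0, 2): opens on m3
  -> R4 @ bar 1 tick 0 v(0, 2): B3/F4 TT untreated
  -> R3 @ bar 3 tick 0 v(0, 1): B3 above A3
  -> R4 @ bar 3 tick 0 v(0, 1): B3/A3 M2 untreated
  -> R3 @ bar 3 tick 1 v(0, 1): B3 above A3
  -> R3 @ bar 3 tick 2 v(0, 1): B3 above A3
  -> R3 @ bar 3 tick 3 v(0, 1): B3 above A3
  -> R2 @ bar 4 tick 0 v(0, 2): B3/D5 m3 -> G3/G4 P8 similar
  -> R8 @ bar 4 tick 0 v(0, 2): penult P8 not 3rd/6th
  -> R2 @ bar 5 tick 0 v(0, 1): G3/E4 M6 -> A3/A4 P8 similar
  -> R6 @ bar 5 tick 3 v(0, 2): closes on m3

(0, 0, R5, (0, 2))
(1, 0, R4, (0, 2))
(3, 0, R3, (0, 1))
(3, 0, R4, (0, 1))
(3, 1, R3, (0, 1))
(3, 2, R3, (0, 1))
(3, 3, R3, (0, 1))
(4, 0, R2, (0, 2))
(4, 0, R8, (0, 2))
(5, 0, R2, (0, 1))
(5, 3, R6, (0, 2))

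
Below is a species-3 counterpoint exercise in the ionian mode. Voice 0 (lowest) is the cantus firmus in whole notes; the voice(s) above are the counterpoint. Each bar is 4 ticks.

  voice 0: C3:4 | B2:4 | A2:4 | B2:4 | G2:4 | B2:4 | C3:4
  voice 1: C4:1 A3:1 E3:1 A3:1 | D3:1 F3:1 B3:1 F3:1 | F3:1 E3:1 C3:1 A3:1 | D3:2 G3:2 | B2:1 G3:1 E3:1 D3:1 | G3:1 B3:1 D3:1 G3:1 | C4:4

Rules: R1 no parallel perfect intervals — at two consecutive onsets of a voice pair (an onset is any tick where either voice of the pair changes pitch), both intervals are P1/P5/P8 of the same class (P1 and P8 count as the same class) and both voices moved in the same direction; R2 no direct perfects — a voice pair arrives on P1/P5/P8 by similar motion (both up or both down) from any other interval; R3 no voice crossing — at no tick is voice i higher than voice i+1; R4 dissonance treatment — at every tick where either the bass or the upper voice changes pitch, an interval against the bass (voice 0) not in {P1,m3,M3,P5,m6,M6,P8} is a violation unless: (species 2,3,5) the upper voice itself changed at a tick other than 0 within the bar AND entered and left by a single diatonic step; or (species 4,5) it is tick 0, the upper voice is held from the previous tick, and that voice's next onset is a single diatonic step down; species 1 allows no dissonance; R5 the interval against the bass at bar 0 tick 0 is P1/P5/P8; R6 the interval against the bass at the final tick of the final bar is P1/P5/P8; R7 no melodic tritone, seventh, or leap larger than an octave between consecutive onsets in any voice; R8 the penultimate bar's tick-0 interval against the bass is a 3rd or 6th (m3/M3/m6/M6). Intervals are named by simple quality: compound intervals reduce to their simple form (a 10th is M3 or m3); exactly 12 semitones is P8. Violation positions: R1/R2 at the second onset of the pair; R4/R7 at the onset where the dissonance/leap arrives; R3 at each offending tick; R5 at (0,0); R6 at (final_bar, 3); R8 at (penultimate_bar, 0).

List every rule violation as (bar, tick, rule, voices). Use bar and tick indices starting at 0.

bar 0: v0=C3 v1=C4 downbeat P8
bar 1: v0=B2 v1=D3 downbeat m3
bar 2: v0=A2 v1=F3 downbeat m6
bar 3: v0=B2 v1=D3 downbeat m3
bar 4: v0=G2 v1=B2 downbeat M3
bar 5: v0=B2 v1=G3 downbeat m6
bar 6: v0=C3 v1=C4 downbeat P8
  -> R4 @ bar 1 tick 1 v(0, 1): B2/F3 TT untreated
  -> R7 @ bar 1 tick 2 v(1,): F3->B3 leap 6st
  -> R4 @ bar 1 tick 3 v(0, 1): B2/F3 TT untreated
  -> R7 @ bar 1 tick 3 v(1,): B3->F3 leap 6st
  -> R2 @ bar 6 tick 0 v(0, 1): B2/G3 m6 -> C3/C4 P8 similar

(1, 1, R4, (0, 1))
(1, 2, R7, (1,))
(1, 3, R4, (0, 1))
(1, 3, R7, (1,))
(6, 0, R2, (0, 1))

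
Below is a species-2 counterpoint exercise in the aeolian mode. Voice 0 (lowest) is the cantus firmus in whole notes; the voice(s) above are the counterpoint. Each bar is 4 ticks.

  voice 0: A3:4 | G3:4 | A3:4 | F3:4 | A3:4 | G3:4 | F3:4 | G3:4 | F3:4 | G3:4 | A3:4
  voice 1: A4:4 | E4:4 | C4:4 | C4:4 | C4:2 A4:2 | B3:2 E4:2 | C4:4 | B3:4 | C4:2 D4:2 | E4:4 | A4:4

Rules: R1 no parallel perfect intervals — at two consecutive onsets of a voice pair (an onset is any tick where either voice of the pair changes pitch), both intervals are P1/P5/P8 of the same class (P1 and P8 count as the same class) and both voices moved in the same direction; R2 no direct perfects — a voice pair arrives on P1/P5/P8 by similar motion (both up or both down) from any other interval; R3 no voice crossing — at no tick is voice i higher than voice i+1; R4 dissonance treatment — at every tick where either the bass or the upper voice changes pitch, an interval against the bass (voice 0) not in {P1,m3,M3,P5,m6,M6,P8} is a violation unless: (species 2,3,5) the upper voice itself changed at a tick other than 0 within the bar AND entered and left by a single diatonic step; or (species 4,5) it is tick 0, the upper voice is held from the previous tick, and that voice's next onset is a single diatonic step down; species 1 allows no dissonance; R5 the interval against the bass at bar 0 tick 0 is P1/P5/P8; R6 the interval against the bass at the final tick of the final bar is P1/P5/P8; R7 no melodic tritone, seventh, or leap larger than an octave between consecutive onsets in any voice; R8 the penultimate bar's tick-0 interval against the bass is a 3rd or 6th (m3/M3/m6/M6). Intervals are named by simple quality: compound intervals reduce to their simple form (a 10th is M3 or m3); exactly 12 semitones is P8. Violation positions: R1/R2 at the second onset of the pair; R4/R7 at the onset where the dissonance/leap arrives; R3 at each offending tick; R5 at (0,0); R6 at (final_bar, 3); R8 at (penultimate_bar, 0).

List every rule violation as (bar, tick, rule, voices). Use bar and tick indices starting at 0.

(5, 0, R7, (1,))
(6, 0, R2, (0, 1))
(10, 0, R2, (0, 1))

bar 0: v0=A3 v1=A4 downbeat P8
bar 1: v0=G3 v1=E4 downbeat M6
bar 2: v0=A3 v1=C4 downbeat m3
bar 3: v0=F3 v1=C4 downbeat P5
bar 4: v0=A3 v1=C4 downbeat m3
bar 5: v0=G3 v1=B3 downbeat M3
bar 6: v0=F3 v1=C4 downbeat P5
bar 7: v0=G3 v1=B3 downbeat M3
bar 8: v0=F3 v1=C4 downbeat P5
bar 9: v0=G3 v1=E4 downbeat M6
bar 10: v0=A3 v1=A4 downbeat P8
  -> R7 @ bar 5 tick 0 v(1,): A4->B3 leap 10st
  -> R2 @ bar 6 tick 0 v(0, 1): G3/E4 M6 -> F3/C4 P5 similar
  -> R2 @ bar 10 tick 0 v(0, 1): G3/E4 M6 -> A3/A4 P8 similar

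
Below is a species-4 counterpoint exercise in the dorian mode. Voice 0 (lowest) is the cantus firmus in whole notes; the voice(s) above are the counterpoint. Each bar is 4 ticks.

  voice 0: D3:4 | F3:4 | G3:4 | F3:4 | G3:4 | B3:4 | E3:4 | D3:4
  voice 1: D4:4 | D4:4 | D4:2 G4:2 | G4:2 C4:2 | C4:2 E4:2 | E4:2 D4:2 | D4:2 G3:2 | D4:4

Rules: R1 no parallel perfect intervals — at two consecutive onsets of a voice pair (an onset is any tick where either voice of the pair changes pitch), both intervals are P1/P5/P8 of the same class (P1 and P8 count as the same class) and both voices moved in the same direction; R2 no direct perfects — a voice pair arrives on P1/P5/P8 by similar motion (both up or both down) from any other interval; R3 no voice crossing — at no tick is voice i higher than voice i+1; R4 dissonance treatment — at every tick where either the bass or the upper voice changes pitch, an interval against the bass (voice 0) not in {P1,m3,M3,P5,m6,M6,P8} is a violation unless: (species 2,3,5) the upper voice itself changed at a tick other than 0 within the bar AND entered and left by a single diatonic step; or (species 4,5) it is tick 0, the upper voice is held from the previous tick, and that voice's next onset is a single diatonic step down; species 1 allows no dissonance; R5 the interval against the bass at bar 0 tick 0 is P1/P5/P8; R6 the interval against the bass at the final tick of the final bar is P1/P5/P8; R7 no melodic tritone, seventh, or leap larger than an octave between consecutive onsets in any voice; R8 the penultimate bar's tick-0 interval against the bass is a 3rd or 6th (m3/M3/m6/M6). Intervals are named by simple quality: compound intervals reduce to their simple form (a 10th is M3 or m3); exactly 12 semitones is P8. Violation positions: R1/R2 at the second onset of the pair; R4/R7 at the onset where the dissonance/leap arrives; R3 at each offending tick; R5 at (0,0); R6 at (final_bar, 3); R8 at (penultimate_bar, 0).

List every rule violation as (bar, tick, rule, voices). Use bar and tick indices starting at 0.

(3, 0, R4, (0, 1))
(4, 0, R4, (0, 1))
(6, 0, R4, (0, 1))
(6, 0, R8, (0, 1))

bar 0: v0=D3 v1=D4 downbeat P8
bar 1: v0=F3 v1=D4 downbeat M6
bar 2: v0=G3 v1=D4 downbeat P5
bar 3: v0=F3 v1=G4 downbeat M2
bar 4: v0=G3 v1=C4 downbeat P4
bar 5: v0=B3 v1=E4 downbeat P4
bar 6: v0=E3 v1=D4 downbeat m7
bar 7: v0=D3 v1=D4 downbeat P8
  -> R4 @ bar 3 tick 0 v(0, 1): F3/G4 M2 untreated
  -> R4 @ bar 4 tick 0 v(0, 1): G3/C4 P4 untreated
  -> R4 @ bar 6 tick 0 v(0, 1): E3/D4 m7 untreated
  -> R8 @ bar 6 tick 0 v(0, 1): penult m7 not 3rd/6th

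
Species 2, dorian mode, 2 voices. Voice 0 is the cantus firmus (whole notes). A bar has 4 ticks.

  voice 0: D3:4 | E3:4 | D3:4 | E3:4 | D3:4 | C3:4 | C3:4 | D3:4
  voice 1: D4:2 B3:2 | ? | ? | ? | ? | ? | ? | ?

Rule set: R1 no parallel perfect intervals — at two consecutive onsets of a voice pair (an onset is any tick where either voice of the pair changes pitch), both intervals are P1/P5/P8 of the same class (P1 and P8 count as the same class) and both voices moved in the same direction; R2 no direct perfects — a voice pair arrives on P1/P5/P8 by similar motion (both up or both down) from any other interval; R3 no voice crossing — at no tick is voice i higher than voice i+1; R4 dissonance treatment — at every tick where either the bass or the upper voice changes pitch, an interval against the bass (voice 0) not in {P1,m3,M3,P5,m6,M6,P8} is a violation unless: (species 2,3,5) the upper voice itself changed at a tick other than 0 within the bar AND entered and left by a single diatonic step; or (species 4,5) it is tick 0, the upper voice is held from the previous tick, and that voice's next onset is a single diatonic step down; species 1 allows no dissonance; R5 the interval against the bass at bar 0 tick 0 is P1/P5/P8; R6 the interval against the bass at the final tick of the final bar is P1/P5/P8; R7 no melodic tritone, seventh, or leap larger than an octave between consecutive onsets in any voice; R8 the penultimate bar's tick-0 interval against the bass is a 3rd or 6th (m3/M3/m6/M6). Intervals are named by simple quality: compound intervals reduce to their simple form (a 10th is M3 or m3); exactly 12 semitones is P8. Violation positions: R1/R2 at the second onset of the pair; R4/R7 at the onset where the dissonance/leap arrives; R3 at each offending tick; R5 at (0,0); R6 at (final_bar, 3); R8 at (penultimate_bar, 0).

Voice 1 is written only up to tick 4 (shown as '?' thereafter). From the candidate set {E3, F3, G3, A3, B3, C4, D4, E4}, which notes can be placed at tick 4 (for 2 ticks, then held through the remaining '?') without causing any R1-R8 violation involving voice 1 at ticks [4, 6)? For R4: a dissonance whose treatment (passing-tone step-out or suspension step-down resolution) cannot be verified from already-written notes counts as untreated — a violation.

E3: legal
F3: violates R4,R7
G3: legal
A3: violates R4
B3: legal
C4: legal
D4: violates R4
E4: violates R2

{B3, C4, E3, G3}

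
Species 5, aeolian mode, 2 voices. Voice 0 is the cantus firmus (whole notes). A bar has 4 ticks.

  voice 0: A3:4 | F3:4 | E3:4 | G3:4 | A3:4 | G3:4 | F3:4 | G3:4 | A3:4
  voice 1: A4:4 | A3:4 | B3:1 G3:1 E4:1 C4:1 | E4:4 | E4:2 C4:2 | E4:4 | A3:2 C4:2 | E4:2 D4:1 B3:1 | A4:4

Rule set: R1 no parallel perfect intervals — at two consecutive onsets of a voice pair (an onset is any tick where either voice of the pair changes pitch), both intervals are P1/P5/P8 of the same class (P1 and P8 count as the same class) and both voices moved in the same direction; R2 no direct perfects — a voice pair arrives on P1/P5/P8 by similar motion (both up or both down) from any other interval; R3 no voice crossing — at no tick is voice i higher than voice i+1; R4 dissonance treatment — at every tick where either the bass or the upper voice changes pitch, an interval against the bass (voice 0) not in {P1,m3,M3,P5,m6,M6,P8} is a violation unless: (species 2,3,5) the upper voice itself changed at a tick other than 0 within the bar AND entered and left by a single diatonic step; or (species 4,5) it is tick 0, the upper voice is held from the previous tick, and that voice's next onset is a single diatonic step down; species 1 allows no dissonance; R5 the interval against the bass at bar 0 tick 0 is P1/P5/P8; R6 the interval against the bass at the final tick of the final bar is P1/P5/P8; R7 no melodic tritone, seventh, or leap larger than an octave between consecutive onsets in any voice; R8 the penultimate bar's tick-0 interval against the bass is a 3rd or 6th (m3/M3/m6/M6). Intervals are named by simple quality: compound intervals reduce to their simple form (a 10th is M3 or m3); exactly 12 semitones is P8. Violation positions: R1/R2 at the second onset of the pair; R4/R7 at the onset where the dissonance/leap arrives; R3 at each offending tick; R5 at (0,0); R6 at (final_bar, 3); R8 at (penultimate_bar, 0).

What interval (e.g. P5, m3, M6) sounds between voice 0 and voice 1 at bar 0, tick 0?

P8

voice 0=A3 voice 1=A4 -> P8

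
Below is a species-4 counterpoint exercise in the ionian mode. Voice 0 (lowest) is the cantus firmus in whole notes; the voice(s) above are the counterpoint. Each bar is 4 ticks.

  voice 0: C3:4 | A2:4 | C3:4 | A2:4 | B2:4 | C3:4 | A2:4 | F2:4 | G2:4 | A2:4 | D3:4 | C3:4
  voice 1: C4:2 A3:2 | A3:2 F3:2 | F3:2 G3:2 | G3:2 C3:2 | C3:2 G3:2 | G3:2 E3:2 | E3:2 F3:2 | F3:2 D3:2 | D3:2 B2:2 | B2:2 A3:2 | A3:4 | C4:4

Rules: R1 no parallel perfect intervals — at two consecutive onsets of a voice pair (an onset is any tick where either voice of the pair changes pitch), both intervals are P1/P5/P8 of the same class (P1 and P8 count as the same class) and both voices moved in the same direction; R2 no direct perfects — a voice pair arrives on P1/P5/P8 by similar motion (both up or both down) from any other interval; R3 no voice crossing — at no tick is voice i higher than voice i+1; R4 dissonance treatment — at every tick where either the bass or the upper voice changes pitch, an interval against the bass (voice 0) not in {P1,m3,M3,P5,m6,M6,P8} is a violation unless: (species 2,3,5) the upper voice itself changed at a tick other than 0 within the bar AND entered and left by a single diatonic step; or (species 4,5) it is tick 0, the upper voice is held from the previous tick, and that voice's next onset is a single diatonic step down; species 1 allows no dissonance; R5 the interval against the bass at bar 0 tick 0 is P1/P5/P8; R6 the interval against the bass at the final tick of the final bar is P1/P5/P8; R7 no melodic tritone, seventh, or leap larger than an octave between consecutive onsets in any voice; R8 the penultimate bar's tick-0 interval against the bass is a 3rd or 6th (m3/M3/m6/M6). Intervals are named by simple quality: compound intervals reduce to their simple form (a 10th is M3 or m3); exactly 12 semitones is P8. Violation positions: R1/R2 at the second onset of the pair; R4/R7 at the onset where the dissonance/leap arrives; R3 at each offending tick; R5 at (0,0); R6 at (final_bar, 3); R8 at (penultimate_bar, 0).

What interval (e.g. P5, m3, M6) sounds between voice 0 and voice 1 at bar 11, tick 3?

P8

voice 0=C3 voice 1=C4 -> P8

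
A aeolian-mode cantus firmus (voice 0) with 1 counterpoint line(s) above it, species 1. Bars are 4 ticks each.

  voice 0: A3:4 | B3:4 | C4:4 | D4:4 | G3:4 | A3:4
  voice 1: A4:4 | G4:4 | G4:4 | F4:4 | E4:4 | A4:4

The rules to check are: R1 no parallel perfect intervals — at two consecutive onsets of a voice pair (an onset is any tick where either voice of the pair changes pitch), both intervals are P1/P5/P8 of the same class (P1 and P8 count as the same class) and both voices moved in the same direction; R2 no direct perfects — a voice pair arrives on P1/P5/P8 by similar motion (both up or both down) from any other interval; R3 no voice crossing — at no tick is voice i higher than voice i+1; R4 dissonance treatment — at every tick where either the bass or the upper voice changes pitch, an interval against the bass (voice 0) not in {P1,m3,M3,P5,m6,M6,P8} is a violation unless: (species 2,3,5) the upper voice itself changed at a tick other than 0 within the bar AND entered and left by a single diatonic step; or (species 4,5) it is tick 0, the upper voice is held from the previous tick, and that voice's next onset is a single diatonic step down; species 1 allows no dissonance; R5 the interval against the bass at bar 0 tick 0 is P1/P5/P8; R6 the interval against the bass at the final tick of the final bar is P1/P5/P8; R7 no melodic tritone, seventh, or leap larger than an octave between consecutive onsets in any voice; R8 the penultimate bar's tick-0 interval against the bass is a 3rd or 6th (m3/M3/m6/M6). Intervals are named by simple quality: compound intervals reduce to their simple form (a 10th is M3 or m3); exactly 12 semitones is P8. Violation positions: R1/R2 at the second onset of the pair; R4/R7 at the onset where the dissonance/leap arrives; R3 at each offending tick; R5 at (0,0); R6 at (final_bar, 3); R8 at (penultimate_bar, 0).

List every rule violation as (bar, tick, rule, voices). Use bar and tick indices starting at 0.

bar 0: v0=A3 v1=A4 downbeat P8
bar 1: v0=B3 v1=G4 downbeat m6
bar 2: v0=C4 v1=G4 downbeat P5
bar 3: v0=D4 v1=F4 downbeat m3
bar 4: v0=G3 v1=E4 downbeat M6
bar 5: v0=A3 v1=A4 downbeat P8
  -> R2 @ bar 5 tick 0 v(0, 1): G3/E4 M6 -> A3/A4 P8 similar

(5, 0, R2, (0, 1))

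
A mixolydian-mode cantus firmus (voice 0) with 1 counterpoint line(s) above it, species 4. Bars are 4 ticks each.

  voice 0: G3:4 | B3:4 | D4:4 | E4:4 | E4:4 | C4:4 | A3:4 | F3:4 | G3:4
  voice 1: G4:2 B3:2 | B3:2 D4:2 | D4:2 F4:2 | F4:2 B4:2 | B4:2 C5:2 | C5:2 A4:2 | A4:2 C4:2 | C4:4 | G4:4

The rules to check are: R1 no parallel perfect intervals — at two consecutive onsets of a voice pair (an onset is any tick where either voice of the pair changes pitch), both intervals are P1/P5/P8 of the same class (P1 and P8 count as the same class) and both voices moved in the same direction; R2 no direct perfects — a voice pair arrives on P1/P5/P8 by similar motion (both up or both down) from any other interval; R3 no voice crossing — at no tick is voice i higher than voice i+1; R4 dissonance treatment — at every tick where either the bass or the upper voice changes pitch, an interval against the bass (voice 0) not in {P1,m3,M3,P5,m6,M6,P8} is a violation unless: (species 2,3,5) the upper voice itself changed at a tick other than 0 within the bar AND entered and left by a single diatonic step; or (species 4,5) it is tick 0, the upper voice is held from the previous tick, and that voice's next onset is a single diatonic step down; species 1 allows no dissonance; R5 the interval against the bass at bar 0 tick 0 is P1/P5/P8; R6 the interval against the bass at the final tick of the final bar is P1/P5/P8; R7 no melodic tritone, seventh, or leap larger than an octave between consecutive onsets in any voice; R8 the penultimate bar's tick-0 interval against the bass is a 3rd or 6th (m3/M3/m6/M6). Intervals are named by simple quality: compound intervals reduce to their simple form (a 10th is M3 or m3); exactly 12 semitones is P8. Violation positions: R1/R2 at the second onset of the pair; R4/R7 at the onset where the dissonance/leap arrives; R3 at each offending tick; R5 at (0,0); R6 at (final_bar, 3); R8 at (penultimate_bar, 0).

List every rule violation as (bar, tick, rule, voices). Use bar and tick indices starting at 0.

(3, 0, R4, (0, 1))
(3, 2, R7, (1,))
(7, 0, R8, (0, 1))
(8, 0, R2, (0, 1))

bar 0: v0=G3 v1=G4 downbeat P8
bar 1: v0=B3 v1=B3 downbeat P1
bar 2: v0=D4 v1=D4 downbeat P1
bar 3: v0=E4 v1=F4 downbeat m2
bar 4: v0=E4 v1=B4 downbeat P5
bar 5: v0=C4 v1=C5 downbeat P8
bar 6: v0=A3 v1=A4 downbeat P8
bar 7: v0=F3 v1=C4 downbeat P5
bar 8: v0=G3 v1=G4 downbeat P8
  -> R4 @ bar 3 tick 0 v(0, 1): E4/F4 m2 untreated
  -> R7 @ bar 3 tick 2 v(1,): F4->B4 leap 6st
  -> R8 @ bar 7 tick 0 v(0, 1): penult P5 not 3rd/6th
  -> R2 @ bar 8 tick 0 v(0, 1): F3/C4 P5 -> G3/G4 P8 similar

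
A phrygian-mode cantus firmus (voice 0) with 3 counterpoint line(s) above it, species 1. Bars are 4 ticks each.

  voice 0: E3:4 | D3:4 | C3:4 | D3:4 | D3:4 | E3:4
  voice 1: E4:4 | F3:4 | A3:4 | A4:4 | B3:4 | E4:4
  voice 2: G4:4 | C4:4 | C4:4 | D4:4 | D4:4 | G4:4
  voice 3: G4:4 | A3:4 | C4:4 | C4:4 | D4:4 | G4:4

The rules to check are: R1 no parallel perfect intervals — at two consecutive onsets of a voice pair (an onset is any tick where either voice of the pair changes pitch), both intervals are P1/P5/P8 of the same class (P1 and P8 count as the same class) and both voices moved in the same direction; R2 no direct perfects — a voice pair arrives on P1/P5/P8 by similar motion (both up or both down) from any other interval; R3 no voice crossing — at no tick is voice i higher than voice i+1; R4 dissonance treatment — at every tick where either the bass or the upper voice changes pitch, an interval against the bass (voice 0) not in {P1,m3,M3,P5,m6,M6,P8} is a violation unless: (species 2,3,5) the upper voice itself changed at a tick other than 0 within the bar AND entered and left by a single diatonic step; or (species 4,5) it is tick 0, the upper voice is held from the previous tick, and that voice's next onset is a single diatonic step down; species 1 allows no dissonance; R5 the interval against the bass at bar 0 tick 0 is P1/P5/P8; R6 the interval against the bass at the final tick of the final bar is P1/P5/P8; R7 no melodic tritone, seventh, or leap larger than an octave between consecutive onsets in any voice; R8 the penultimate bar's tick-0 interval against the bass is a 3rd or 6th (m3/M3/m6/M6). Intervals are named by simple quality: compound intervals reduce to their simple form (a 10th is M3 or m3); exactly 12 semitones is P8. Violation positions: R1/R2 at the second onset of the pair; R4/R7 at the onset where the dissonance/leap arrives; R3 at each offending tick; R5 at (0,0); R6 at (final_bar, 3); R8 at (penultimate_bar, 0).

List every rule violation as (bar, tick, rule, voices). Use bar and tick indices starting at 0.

(0, 0, R5, (0, 2))
(0, 0, R5, (0, 3))
(1, 0, R2, (0, 3))
(1, 0, R2, (1, 2))
(1, 0, R3, (2, 3))
(1, 0, R4, (0, 2))
(1, 0, R7, (1,))
(1, 0, R7, (3,))
(1, 1, R3, (2, 3))
(1, 2, R3, (2, 3))
(1, 3, R3, (2, 3))
(3, 0, R1, (0, 2))
(3, 0, R2, (0, 1))
(3, 0, R2, (1, 2))
(3, 0, R3, (1, 2))
(3, 0, R3, (2, 3))
(3, 0, R4, (0, 3))
(3, 1, R3, (1, 2))
(3, 1, R3, (2, 3))
(3, 2, R3, (1, 2))
(3, 2, R3, (2, 3))
(3, 3, R3, (1, 2))
(3, 3, R3, (2, 3))
(4, 0, R7, (1,))
(4, 0, R8, (0, 2))
(4, 0, R8, (0, 3))
(5, 0, R1, (2, 3))
(5, 0, R2, (0, 1))
(5, 3, R6, (0, 2))
(5, 3, R6, (0, 3))

bar 0: v0=E3 v1=E4 v2=G4 v3=G4 downbeat m3
bar 1: v0=D3 v1=F3 v2=C4 v3=A3 downbeat P5
bar 2: v0=C3 v1=A3 v2=C4 v3=C4 downbeat P8
bar 3: v0=D3 v1=A4 v2=D4 v3=C4 downbeat m7
bar 4: v0=D3 v1=B3 v2=D4 v3=D4 downbeat P8
bar 5: v0=E3 v1=E4 v2=G4 v3=G4 downbeat m3
  -> R5 @ bar 0 tick 0 v(0, 2): opens on m3
  -> R5 @ bar 0 tick 0 v(0, 3): opens on m3
  -> R2 @ bar 1 tick 0 v(0, 3): E3/G4 m3 -> D3/A3 P5 similar
  -> R2 @ bar 1 tick 0 v(1, 2): E4/G4 m3 -> F3/C4 P5 similar
  -> R3 @ bar 1 tick 0 v(2, 3): C4 above A3
  -> R4 @ bar 1 tick 0 v(0, 2): D3/C4 m7 untreated
  -> R7 @ bar 1 tick 0 v(1,): E4->F3 leap 11st
  -> R7 @ bar 1 tick 0 v(3,): G4->A3 leap 10st
  -> R3 @ bar 1 tick 1 v(2, 3): C4 above A3
  -> R3 @ bar 1 tick 2 v(2, 3): C4 above A3
  -> R3 @ bar 1 tick 3 v(2, 3): C4 above A3
  -> R1 @ bar 3 tick 0 v(0, 2): C3/C4 P8 -> D3/D4 P8 similar
  -> R2 @ bar 3 tick 0 v(0, 1): C3/A3 M6 -> D3/A4 P5 similar
  -> R2 @ bar 3 tick 0 v(1, 2): A3/C4 m3 -> A4/D4 P5 similar
  -> R3 @ bar 3 tick 0 v(1, 2): A4 above D4
  -> R3 @ bar 3 tick 0 v(2, 3): D4 above C4
  -> R4 @ bar 3 tick 0 v(0, 3): D3/C4 m7 untreated
  -> R3 @ bar 3 tick 1 v(1, 2): A4 above D4
  -> R3 @ bar 3 tick 1 v(2, 3): D4 above C4
  -> R3 @ bar 3 tick 2 v(1, 2): A4 above D4
  -> R3 @ bar 3 tick 2 v(2, 3): D4 above C4
  -> R3 @ bar 3 tick 3 v(1, 2): A4 above D4
  -> R3 @ bar 3 tick 3 v(2, 3): D4 above C4
  -> R7 @ bar 4 tick 0 v(1,): A4->B3 leap 10st
  -> R8 @ bar 4 tick 0 v(0, 2): penult P8 not 3rd/6th
  -> R8 @ bar 4 tick 0 v(0, 3): penult P8 not 3rd/6th
  -> R1 @ bar 5 tick 0 v(2, 3): D4/D4 P1 -> G4/G4 P1 similar
  -> R2 @ bar 5 tick 0 v(0, 1): D3/B3 M6 -> E3/E4 P8 similar
  -> R6 @ bar 5 tick 3 v(0, 2): closes on m3
  -> R6 @ bar 5 tick 3 v(0, 3): closes on m3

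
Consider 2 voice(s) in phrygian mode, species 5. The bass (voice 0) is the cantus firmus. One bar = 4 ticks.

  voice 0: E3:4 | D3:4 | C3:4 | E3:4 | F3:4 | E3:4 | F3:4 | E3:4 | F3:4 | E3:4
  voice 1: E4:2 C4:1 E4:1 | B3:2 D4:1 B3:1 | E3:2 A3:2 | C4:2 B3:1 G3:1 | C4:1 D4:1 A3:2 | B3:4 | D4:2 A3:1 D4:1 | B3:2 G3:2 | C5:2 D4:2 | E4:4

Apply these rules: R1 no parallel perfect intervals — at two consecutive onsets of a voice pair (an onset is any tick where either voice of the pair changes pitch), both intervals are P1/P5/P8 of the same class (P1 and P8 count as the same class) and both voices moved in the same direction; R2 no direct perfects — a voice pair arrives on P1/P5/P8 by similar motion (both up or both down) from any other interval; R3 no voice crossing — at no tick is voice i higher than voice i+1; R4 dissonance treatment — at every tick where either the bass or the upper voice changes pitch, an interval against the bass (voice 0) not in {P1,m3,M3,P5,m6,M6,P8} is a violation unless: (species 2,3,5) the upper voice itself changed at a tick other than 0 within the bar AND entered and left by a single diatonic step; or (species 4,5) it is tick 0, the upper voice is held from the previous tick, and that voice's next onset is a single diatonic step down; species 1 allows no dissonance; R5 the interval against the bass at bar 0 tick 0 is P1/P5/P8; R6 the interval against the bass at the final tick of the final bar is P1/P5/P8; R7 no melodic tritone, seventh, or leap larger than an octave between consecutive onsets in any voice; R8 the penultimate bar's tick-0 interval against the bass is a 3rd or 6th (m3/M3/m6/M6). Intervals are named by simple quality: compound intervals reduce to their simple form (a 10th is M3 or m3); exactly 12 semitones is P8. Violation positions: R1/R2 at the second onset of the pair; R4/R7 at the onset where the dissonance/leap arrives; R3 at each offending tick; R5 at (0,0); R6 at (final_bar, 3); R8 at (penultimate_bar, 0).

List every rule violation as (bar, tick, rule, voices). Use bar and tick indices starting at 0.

bar 0: v0=E3 v1=E4 downbeat P8
bar 1: v0=D3 v1=B3 downbeat M6
bar 2: v0=C3 v1=E3 downbeat M3
bar 3: v0=E3 v1=C4 downbeat m6
bar 4: v0=F3 v1=C4 downbeat P5
bar 5: v0=E3 v1=B3 downbeat P5
bar 6: v0=F3 v1=D4 downbeat M6
bar 7: v0=E3 v1=B3 downbeat P5
bar 8: v0=F3 v1=C5 downbeat P5
bar 9: v0=E3 v1=E4 downbeat P8
  -> R2 @ bar 4 tick 0 v(0, 1): E3/G3 m3 -> F3/C4 P5 similar
  -> R2 @ bar 7 tick 0 v(0, 1): F3/D4 M6 -> E3/B3 P5 similar
  -> R2 @ bar 8 tick 0 v(0, 1): E3/G3 m3 -> F3/C5 P5 similar
  -> R7 @ bar 8 tick 0 v(1,): G3->C5 leap 17st
  -> R8 @ bar 8 tick 0 v(0, 1): penult P5 not 3rd/6th
  -> R7 @ bar 8 tick 2 v(1,): C5->D4 leap 10st

(4, 0, R2, (0, 1))
(7, 0, R2, (0, 1))
(8, 0, R2, (0, 1))
(8, 0, R7, (1,))
(8, 0, R8, (0, 1))
(8, 2, R7, (1,))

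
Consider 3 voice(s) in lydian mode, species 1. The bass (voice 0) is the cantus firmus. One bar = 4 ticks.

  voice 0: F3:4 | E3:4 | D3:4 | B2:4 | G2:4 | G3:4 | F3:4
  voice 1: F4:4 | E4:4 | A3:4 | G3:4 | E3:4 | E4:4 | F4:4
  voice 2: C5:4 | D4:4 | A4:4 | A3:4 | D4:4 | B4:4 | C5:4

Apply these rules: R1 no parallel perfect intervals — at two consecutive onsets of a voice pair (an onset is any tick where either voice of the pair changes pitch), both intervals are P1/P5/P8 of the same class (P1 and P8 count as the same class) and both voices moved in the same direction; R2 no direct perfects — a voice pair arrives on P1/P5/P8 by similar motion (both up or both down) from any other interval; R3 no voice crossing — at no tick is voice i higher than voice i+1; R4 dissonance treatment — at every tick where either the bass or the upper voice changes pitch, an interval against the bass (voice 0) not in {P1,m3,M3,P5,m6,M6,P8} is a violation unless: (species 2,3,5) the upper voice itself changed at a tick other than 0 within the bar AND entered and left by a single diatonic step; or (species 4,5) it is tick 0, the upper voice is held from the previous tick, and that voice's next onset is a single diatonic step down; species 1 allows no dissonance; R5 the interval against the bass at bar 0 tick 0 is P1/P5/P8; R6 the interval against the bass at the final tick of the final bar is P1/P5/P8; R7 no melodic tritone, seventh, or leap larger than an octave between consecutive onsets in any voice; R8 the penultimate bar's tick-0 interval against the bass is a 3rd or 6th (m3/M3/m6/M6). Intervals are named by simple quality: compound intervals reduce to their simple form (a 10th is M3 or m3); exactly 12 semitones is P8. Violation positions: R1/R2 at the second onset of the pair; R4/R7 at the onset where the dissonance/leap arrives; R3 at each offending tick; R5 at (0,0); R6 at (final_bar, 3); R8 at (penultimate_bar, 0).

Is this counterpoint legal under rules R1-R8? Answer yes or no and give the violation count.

bar 0: v0=F3 v1=F4 v2=C5 (P5)
bar 1: v0=E3 v1=E4 v2=D4 (m7)
bar 2: v0=D3 v1=A3 v2=A4 (P5)
bar 3: v0=B2 v1=G3 v2=A3 (m7)
bar 4: v0=G2 v1=E3 v2=D4 (P5)
bar 5: v0=G3 v1=E4 v2=B4 (M3)
bar 6: v0=F3 v1=F4 v2=C5 (P5)
  R1 @ bar1.0: F3/F4 P8 -> E3/E4 P8 similar
  R3 @ bar1.0: E4 above D4
  R4 @ bar1.0: E3/D4 m7 untreated
  R7 @ bar1.0: C5->D4 leap 10st
  R3 @ bar1.1: E4 above D4
  R3 @ bar1.2: E4 above D4
  R3 @ bar1.3: E4 above D4
  R2 @ bar2.0: E3/E4 P8 -> D3/A3 P5 similar
  R4 @ bar3.0: B2/A3 m7 untreated
  R2 @ bar5.0: E3/D4 m7 -> E4/B4 P5 similar
  R1 @ bar6.0: E4/B4 P5 -> F4/C5 P5 similar

No (11 violations)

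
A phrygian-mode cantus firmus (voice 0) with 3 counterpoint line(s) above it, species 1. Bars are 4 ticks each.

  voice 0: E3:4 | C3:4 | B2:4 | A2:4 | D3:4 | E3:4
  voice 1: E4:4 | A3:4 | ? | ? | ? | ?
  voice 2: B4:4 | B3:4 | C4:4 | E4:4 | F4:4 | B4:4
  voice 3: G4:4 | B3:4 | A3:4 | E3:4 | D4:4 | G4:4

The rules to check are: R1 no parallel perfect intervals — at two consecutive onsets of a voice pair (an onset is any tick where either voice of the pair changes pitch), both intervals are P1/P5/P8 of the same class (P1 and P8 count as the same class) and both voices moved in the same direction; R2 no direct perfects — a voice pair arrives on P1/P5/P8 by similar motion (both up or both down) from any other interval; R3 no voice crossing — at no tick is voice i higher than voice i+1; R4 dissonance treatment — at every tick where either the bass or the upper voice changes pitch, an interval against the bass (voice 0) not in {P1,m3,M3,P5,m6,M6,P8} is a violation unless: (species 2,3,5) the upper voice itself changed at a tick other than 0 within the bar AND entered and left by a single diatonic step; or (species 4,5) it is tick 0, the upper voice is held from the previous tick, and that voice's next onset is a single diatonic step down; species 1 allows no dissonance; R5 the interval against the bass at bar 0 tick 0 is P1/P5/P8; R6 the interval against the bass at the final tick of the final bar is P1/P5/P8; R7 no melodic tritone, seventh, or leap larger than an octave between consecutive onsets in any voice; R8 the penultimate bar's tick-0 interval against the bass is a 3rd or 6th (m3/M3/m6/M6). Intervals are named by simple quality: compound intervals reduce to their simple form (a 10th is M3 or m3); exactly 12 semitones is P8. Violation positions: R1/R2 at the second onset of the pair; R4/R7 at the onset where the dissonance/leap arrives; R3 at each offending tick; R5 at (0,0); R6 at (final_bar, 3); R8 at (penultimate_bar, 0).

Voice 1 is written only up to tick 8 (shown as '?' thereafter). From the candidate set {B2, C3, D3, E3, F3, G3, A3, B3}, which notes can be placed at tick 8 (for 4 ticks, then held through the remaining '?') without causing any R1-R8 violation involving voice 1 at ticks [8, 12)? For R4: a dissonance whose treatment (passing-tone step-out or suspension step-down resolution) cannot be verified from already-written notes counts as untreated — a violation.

B2: violates R2,R7
C3: violates R4
D3: violates R2
E3: violates R4
F3: violates R4
G3: legal
A3: violates R4
B3: legal

{B3, G3}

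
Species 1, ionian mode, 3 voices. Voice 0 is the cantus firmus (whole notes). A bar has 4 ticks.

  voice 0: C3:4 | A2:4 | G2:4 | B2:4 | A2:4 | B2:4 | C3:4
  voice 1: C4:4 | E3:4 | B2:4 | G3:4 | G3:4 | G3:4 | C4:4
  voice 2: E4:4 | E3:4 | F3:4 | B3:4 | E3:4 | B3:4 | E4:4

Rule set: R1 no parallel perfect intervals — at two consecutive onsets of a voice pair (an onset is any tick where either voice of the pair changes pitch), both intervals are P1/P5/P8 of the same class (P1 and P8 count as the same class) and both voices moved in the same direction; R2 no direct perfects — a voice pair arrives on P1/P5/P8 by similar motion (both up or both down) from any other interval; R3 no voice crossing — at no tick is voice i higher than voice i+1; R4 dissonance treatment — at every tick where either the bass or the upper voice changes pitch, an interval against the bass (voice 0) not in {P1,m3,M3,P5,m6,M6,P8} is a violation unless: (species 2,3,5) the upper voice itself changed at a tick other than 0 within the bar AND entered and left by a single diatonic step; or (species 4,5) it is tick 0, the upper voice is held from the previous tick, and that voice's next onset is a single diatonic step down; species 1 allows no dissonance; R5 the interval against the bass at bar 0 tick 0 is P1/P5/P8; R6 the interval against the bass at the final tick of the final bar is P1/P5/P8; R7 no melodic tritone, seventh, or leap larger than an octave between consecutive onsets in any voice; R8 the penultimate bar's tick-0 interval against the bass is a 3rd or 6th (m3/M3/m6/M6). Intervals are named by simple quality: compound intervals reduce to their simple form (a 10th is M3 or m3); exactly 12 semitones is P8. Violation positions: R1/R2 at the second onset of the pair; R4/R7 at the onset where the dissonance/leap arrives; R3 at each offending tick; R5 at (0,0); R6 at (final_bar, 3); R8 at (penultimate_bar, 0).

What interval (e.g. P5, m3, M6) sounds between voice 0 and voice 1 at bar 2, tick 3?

voice 0=G2 voice 1=B2 -> M3

M3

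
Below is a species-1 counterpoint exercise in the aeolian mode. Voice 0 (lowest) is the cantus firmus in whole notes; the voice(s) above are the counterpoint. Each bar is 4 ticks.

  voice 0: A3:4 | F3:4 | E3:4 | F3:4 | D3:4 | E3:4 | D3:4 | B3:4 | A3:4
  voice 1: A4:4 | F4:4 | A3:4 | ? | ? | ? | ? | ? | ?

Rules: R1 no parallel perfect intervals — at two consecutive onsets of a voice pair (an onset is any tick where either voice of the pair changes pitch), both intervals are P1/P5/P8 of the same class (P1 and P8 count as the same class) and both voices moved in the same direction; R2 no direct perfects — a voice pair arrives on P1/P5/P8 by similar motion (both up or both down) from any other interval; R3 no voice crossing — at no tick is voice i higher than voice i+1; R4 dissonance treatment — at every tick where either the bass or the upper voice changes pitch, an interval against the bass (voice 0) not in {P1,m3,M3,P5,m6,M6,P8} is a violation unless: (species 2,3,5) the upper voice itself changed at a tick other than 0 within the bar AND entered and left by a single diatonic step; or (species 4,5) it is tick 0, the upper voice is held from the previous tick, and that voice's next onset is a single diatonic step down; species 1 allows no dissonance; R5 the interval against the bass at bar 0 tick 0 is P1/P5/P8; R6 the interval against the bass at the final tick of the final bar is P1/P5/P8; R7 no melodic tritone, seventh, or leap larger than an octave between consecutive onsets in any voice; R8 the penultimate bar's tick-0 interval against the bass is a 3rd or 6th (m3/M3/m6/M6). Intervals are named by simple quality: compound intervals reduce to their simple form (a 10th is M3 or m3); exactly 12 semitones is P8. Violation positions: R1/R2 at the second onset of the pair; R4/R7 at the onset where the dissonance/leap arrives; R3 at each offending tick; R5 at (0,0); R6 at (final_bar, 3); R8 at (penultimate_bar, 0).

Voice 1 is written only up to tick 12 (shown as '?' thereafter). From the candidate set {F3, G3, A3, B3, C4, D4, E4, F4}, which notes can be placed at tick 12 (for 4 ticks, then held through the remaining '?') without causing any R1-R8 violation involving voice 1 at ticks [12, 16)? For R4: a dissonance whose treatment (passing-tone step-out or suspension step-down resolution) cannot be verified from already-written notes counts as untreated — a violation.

F3: legal
G3: violates R4
A3: legal
B3: violates R4
C4: violates R2
D4: legal
E4: violates R4
F4: violates R2

{A3, D4, F3}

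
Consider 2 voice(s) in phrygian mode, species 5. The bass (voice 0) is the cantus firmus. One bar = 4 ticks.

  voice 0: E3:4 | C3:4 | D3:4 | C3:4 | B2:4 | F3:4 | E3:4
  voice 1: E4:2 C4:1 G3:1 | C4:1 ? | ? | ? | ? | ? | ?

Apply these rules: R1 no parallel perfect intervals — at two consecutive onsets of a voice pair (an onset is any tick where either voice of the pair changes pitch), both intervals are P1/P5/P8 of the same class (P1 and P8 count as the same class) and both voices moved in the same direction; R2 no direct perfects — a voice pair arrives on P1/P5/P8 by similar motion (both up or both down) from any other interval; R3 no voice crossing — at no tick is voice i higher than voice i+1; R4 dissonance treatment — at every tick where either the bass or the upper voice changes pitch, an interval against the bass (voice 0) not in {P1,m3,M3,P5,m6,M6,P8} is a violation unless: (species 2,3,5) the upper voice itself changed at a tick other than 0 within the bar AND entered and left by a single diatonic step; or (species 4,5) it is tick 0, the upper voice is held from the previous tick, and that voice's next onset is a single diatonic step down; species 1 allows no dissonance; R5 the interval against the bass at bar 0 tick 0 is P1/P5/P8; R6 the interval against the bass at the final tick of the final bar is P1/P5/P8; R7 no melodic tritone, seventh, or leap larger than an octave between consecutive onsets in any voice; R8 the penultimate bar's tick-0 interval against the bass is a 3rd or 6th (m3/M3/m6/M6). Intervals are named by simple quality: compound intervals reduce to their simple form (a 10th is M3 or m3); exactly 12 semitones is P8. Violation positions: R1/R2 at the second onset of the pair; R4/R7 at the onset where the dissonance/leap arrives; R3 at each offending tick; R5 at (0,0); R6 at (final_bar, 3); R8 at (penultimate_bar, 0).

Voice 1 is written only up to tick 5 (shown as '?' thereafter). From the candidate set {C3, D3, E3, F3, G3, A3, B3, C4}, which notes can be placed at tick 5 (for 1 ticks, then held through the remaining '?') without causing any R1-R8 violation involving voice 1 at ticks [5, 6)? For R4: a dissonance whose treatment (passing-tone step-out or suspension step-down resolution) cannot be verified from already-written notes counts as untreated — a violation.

{A3, C3, C4, E3, G3}

C3: legal
D3: violates R4,R7
E3: legal
F3: violates R4
G3: legal
A3: legal
B3: violates R4
C4: legal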